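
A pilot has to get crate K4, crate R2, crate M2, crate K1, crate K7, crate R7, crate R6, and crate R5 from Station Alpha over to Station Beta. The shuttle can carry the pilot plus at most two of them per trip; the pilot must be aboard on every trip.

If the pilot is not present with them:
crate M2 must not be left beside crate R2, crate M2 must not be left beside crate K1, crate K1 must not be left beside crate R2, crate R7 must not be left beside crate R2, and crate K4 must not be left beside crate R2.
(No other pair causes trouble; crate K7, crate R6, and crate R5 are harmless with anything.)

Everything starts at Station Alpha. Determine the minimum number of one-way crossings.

Counting alone: the pilot can take at most 2 across per trip to Station Beta, so moving all 8 needs at least 4 loaded trips out, with a return between consecutive ones — at least 7 crossings.
The safety rule pushes this higher. Following every safe sequence of crossings, the most of the 8 that can be at Station Beta as the shuttle arrives there on crossings 7, 9, 11 is 5, 6, 7 respectively — never all 8.
So no plan with fewer than 13 crossings exists, and this one achieves 13:
1. Pilot goes to Station Beta with crate M2 and crate R2.  [Station Alpha: crate K1, crate K4, crate K7, crate R5, crate R6, crate R7 | Station Beta: crate M2, crate R2]
2. Pilot goes back to Station Alpha with crate R2.  [Station Alpha: crate K1, crate K4, crate K7, crate R2, crate R5, crate R6, crate R7 | Station Beta: crate M2]
3. Pilot goes to Station Beta with crate K4 and crate R2.  [Station Alpha: crate K1, crate K7, crate R5, crate R6, crate R7 | Station Beta: crate K4, crate M2, crate R2]
4. Pilot goes back to Station Alpha with crate R2.  [Station Alpha: crate K1, crate K7, crate R2, crate R5, crate R6, crate R7 | Station Beta: crate K4, crate M2]
5. Pilot goes to Station Beta with crate K7 and crate R2.  [Station Alpha: crate K1, crate R5, crate R6, crate R7 | Station Beta: crate K4, crate K7, crate M2, crate R2]
6. Pilot goes back to Station Alpha with crate R2.  [Station Alpha: crate K1, crate R2, crate R5, crate R6, crate R7 | Station Beta: crate K4, crate K7, crate M2]
7. Pilot goes to Station Beta with crate R2 and crate R7.  [Station Alpha: crate K1, crate R5, crate R6 | Station Beta: crate K4, crate K7, crate M2, crate R2, crate R7]
8. Pilot goes back to Station Alpha with crate R2.  [Station Alpha: crate K1, crate R2, crate R5, crate R6 | Station Beta: crate K4, crate K7, crate M2, crate R7]
9. Pilot goes to Station Beta with crate R2 and crate R6.  [Station Alpha: crate K1, crate R5 | Station Beta: crate K4, crate K7, crate M2, crate R2, crate R6, crate R7]
10. Pilot goes back to Station Alpha with crate R2.  [Station Alpha: crate K1, crate R2, crate R5 | Station Beta: crate K4, crate K7, crate M2, crate R6, crate R7]
11. Pilot goes to Station Beta with crate R2 and crate R5.  [Station Alpha: crate K1 | Station Beta: crate K4, crate K7, crate M2, crate R2, crate R5, crate R6, crate R7]
12. Pilot goes back to Station Alpha with crate R2.  [Station Alpha: crate K1, crate R2 | Station Beta: crate K4, crate K7, crate M2, crate R5, crate R6, crate R7]
13. Pilot goes to Station Beta with crate K1 and crate R2.  [Station Alpha: — | Station Beta: crate K1, crate K4, crate K7, crate M2, crate R2, crate R5, crate R6, crate R7]

13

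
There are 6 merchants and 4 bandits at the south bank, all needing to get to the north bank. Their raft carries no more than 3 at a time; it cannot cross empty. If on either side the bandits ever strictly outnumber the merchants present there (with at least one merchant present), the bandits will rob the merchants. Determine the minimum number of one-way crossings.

9

Counting alone: each trip to the north bank takes at most 3 across and each return brings at least 1 back, so after t trips out (and t−1 returns) at most 3t − (t−1) of the 10 are across; that first reaches 10 at t = 5, so at least 9 crossings are needed.
The plan below uses exactly 9 crossings, so it is optimal:
1. 2 bandits → the north bank.  (the south bank: 6M 2B; the north bank: 0M 2B)
2. 1 bandit ← the south bank.  (the south bank: 6M 3B; the north bank: 0M 1B)
3. 3 bandits → the north bank.  (the south bank: 6M 0B; the north bank: 0M 4B)
4. 1 bandit ← the south bank.  (the south bank: 6M 1B; the north bank: 0M 3B)
5. 3 merchants → the north bank.  (the south bank: 3M 1B; the north bank: 3M 3B)
6. 1 bandit ← the south bank.  (the south bank: 3M 2B; the north bank: 3M 2B)
7. 1 merchant and 2 bandits → the north bank.  (the south bank: 2M 0B; the north bank: 4M 4B)
8. 1 bandit ← the south bank.  (the south bank: 2M 1B; the north bank: 4M 3B)
9. 2 merchants and 1 bandit → the north bank.  (the south bank: 0M 0B; the north bank: 6M 4B)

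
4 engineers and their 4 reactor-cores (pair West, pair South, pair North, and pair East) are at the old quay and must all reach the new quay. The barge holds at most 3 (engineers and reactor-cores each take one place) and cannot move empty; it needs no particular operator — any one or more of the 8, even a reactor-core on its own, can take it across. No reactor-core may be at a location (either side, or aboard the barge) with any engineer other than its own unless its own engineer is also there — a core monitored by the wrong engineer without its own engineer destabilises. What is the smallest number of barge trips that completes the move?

Counting alone: each trip to the new quay takes at most 3 across and each return brings at least 1 back, so after t trips out (and t−1 returns) at most 3t − (t−1) of the 8 are across; that first reaches 8 at t = 4, so at least 7 crossings are needed.
The safety rule pushes this higher. Following every safe sequence of crossings, the most of the 8 that can be at the new quay as the barge arrives there on crossing 7 is 7 — never all 8.
So no plan with fewer than 9 crossings exists, and this one achieves 9:
1. engineer West and reactor-core West cross → the new quay.
2. engineer West crosses ← the old quay.
3. engineer South, engineer West, and reactor-core South cross → the new quay.
4. engineer West and reactor-core West cross ← the old quay.
5. engineer East, engineer North, and engineer West cross → the new quay.
6. reactor-core South crosses ← the old quay.
7. reactor-core South and reactor-core West cross → the new quay.
8. reactor-core West crosses ← the old quay.
9. reactor-core East, reactor-core North, and reactor-core West cross → the new quay.

9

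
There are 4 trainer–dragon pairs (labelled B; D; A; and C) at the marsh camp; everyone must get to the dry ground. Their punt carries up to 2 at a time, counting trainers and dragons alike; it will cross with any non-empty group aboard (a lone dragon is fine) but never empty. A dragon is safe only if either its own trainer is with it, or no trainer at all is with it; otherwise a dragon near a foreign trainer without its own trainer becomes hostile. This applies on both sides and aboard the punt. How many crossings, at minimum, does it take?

impossible

Following every safe sequence of crossings from the start, the most of the 8 that can be at the dry ground as the punt arrives there on crossings 1, 3, 5 is 2, 3, 4 respectively; the best ever achieved is 4 of 8.
From crossing 7 on, no configuration arises that was not already reachable earlier: only 44 distinct safe configurations (who is on which side, and where the punt is) can ever be reached, none of them has everyone across, and every continuation just revisits them. So no valid plan exists.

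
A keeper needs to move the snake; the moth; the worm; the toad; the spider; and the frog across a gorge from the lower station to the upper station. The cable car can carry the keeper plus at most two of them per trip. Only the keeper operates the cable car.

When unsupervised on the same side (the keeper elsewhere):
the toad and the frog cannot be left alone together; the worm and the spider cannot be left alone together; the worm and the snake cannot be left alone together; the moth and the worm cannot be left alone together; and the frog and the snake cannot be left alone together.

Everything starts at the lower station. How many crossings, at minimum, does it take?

7

Counting alone: the keeper can take at most 2 across per trip to the upper station, so moving all 6 needs at least 3 loaded trips out, with a return between consecutive ones — at least 5 crossings.
The safety rule pushes this higher. Following every safe sequence of crossings, the most of the 6 that can be at the upper station as the cable car arrives there on crossing 5 is 5 — never all 6.
So no plan with fewer than 7 crossings exists, and this one achieves 7:
1. Keeper goes to the upper station with the frog and the worm.  [the lower station: the moth, the snake, the spider, the toad | the upper station: the frog, the worm]
2. Keeper goes back to the lower station alone.  [the lower station: the moth, the snake, the spider, the toad | the upper station: the frog, the worm]
3. Keeper goes to the upper station with the moth and the snake.  [the lower station: the spider, the toad | the upper station: the frog, the moth, the snake, the worm]
4. Keeper goes back to the lower station with the frog and the worm.  [the lower station: the frog, the spider, the toad, the worm | the upper station: the moth, the snake]
5. Keeper goes to the upper station with the spider and the toad.  [the lower station: the frog, the worm | the upper station: the moth, the snake, the spider, the toad]
6. Keeper goes back to the lower station alone.  [the lower station: the frog, the worm | the upper station: the moth, the snake, the spider, the toad]
7. Keeper goes to the upper station with the frog and the worm.  [the lower station: — | the upper station: the frog, the moth, the snake, the spider, the toad, the worm]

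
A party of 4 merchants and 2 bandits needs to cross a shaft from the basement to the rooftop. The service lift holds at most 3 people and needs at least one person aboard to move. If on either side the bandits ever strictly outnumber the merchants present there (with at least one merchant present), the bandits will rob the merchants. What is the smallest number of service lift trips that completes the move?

5

Counting alone: each trip to the rooftop takes at most 3 across and each return brings at least 1 back, so after t trips out (and t−1 returns) at most 3t − (t−1) of the 6 are across; that first reaches 6 at t = 3, so at least 5 crossings are needed.
The plan below uses exactly 5 crossings, so it is optimal:
1. 2 bandits → the rooftop.  (the basement: 4M 0B; the rooftop: 0M 2B)
2. 1 bandit ← the basement.  (the basement: 4M 1B; the rooftop: 0M 1B)
3. 2 merchants and 1 bandit → the rooftop.  (the basement: 2M 0B; the rooftop: 2M 2B)
4. 1 bandit ← the basement.  (the basement: 2M 1B; the rooftop: 2M 1B)
5. 2 merchants and 1 bandit → the rooftop.  (the basement: 0M 0B; the rooftop: 4M 2B)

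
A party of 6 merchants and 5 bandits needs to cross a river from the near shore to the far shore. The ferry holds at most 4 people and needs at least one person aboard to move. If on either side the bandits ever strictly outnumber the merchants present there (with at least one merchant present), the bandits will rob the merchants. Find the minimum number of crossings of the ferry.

Counting alone: each trip to the far shore takes at most 4 across and each return brings at least 1 back, so after t trips out (and t−1 returns) at most 4t − (t−1) of the 11 are across; that first reaches 11 at t = 4, so at least 7 crossings are needed.
The plan below uses exactly 7 crossings, so it is optimal:
1. 2 bandits → the far shore.  (the near shore: 6M 3B; the far shore: 0M 2B)
2. 1 bandit ← the near shore.  (the near shore: 6M 4B; the far shore: 0M 1B)
3. 4 bandits → the far shore.  (the near shore: 6M 0B; the far shore: 0M 5B)
4. 1 bandit ← the near shore.  (the near shore: 6M 1B; the far shore: 0M 4B)
5. 4 merchants → the far shore.  (the near shore: 2M 1B; the far shore: 4M 4B)
6. 1 bandit ← the near shore.  (the near shore: 2M 2B; the far shore: 4M 3B)
7. 2 merchants and 2 bandits → the far shore.  (the near shore: 0M 0B; the far shore: 6M 5B)

7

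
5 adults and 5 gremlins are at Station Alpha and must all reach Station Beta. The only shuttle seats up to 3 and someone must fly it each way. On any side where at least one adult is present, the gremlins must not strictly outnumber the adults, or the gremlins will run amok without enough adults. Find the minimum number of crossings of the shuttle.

Counting alone: each trip to Station Beta takes at most 3 across and each return brings at least 1 back, so after t trips out (and t−1 returns) at most 3t − (t−1) of the 10 are across; that first reaches 10 at t = 5, so at least 9 crossings are needed.
The safety rule pushes this higher. Following every safe sequence of crossings, the most of the 10 that can be at Station Beta as the shuttle arrives there on crossing 9 is 9 — never all 10.
So no plan with fewer than 11 crossings exists, and this one achieves 11:
1. 2 gremlins → Station Beta.  (Station Alpha: 5A 3G; Station Beta: 0A 2G)
2. 1 gremlin ← Station Alpha.  (Station Alpha: 5A 4G; Station Beta: 0A 1G)
3. 3 gremlins → Station Beta.  (Station Alpha: 5A 1G; Station Beta: 0A 4G)
4. 1 gremlin ← Station Alpha.  (Station Alpha: 5A 2G; Station Beta: 0A 3G)
5. 3 adults → Station Beta.  (Station Alpha: 2A 2G; Station Beta: 3A 3G)
6. 1 adult and 1 gremlin ← Station Alpha.  (Station Alpha: 3A 3G; Station Beta: 2A 2G)
7. 3 adults → Station Beta.  (Station Alpha: 0A 3G; Station Beta: 5A 2G)
8. 1 gremlin ← Station Alpha.  (Station Alpha: 0A 4G; Station Beta: 5A 1G)
9. 2 gremlins → Station Beta.  (Station Alpha: 0A 2G; Station Beta: 5A 3G)
10. 1 gremlin ← Station Alpha.  (Station Alpha: 0A 3G; Station Beta: 5A 2G)
11. 3 gremlins → Station Beta.  (Station Alpha: 0A 0G; Station Beta: 5A 5G)

11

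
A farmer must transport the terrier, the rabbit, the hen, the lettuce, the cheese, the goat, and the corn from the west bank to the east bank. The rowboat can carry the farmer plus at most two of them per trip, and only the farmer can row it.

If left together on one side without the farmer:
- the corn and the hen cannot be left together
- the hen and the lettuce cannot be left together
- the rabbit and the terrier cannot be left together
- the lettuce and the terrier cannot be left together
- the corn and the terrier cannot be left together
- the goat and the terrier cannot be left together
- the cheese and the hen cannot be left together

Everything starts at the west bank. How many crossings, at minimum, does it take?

9

Counting alone: the farmer can take at most 2 across per trip to the east bank, so moving all 7 needs at least 4 loaded trips out, with a return between consecutive ones — at least 7 crossings.
The safety rule pushes this higher. Following every safe sequence of crossings, the most of the 7 that can be at the east bank as the rowboat arrives there on crossing 7 is 6 — never all 7.
So no plan with fewer than 9 crossings exists, and this one achieves 9:
1. Farmer goes to the east bank with the hen and the terrier.
2. Farmer goes back to the west bank alone.
3. Farmer goes to the east bank with the cheese.
4. Farmer goes back to the west bank with the hen.
5. Farmer goes to the east bank with the corn and the lettuce.
6. Farmer goes back to the west bank with the terrier.
7. Farmer goes to the east bank with the goat and the rabbit.
8. Farmer goes back to the west bank alone.
9. Farmer goes to the east bank with the hen and the terrier.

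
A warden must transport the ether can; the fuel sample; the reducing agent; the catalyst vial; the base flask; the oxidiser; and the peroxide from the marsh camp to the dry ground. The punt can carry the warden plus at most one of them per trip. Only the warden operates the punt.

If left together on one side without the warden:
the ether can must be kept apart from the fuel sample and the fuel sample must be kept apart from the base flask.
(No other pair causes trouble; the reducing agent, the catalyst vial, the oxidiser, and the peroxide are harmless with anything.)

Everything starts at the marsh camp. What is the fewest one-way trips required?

15

Counting alone: the warden can take at most 1 across per trip to the dry ground, so moving all 7 needs at least 7 loaded trips out, with a return between consecutive ones — at least 13 crossings.
The safety rule pushes this higher. Following every safe sequence of crossings, the most of the 7 that can be at the dry ground as the punt arrives there on crossing 13 is 6 — never all 7.
So no plan with fewer than 15 crossings exists, and this one achieves 15:
1. Warden goes to the dry ground with the fuel sample.
2. Warden goes back to the marsh camp alone.
3. Warden goes to the dry ground with the ether can.
4. Warden goes back to the marsh camp with the fuel sample.
5. Warden goes to the dry ground with the base flask.
6. Warden goes back to the marsh camp alone.
7. Warden goes to the dry ground with the reducing agent.
8. Warden goes back to the marsh camp alone.
9. Warden goes to the dry ground with the catalyst vial.
10. Warden goes back to the marsh camp alone.
11. Warden goes to the dry ground with the oxidiser.
12. Warden goes back to the marsh camp alone.
13. Warden goes to the dry ground with the peroxide.
14. Warden goes back to the marsh camp alone.
15. Warden goes to the dry ground with the fuel sample.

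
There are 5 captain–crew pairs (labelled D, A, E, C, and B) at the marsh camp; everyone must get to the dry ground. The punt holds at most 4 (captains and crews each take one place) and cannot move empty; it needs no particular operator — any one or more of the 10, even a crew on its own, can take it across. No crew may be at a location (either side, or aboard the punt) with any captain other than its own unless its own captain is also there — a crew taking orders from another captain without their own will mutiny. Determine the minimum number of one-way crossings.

Counting alone: each trip to the dry ground takes at most 4 across and each return brings at least 1 back, so after t trips out (and t−1 returns) at most 4t − (t−1) of the 10 are across; that first reaches 10 at t = 3, so at least 5 crossings are needed.
The safety rule pushes this higher. Following every safe sequence of crossings, the most of the 10 that can be at the dry ground as the punt arrives there on crossing 5 is 9 — never all 10.
So no plan with fewer than 7 crossings exists, and this one achieves 7:
1. captain D and crew D cross → the dry ground.
2. captain D crosses ← the marsh camp.
3. crew A, crew B, crew C, and crew E cross → the dry ground.
4. crew D crosses ← the marsh camp.
5. captain A, captain B, captain C, and captain E cross → the dry ground.
6. captain A and crew A cross ← the marsh camp.
7. captain A, captain D, crew A, and crew D cross → the dry ground.

7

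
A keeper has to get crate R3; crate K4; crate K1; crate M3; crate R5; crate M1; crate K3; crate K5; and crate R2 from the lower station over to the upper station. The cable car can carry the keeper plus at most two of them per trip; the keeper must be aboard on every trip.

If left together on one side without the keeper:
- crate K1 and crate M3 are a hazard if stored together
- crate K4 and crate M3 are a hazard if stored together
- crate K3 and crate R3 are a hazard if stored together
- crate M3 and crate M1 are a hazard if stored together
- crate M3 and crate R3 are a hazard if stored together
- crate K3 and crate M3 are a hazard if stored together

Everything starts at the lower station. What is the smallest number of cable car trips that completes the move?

15

Counting alone: the keeper can take at most 2 across per trip to the upper station, so moving all 9 needs at least 5 loaded trips out, with a return between consecutive ones — at least 9 crossings.
The safety rule pushes this higher. Following every safe sequence of crossings, the most of the 9 that can be at the upper station as the cable car arrives there on crossings 9, 11, 13 is 6, 7, 8 respectively — never all 9.
So no plan with fewer than 15 crossings exists, and this one achieves 15:
1. Keeper goes to the upper station with crate M3 and crate R3.  [the lower station: crate K1, crate K3, crate K4, crate K5, crate M1, crate R2, crate R5 | the upper station: crate M3, crate R3]
2. Keeper goes back to the lower station with crate R3.  [the lower station: crate K1, crate K3, crate K4, crate K5, crate M1, crate R2, crate R3, crate R5 | the upper station: crate M3]
3. Keeper goes to the upper station with crate K4 and crate R3.  [the lower station: crate K1, crate K3, crate K5, crate M1, crate R2, crate R5 | the upper station: crate K4, crate M3, crate R3]
4. Keeper goes back to the lower station with crate M3.  [the lower station: crate K1, crate K3, crate K5, crate M1, crate M3, crate R2, crate R5 | the upper station: crate K4, crate R3]
5. Keeper goes to the upper station with crate K1 and crate M3.  [the lower station: crate K3, crate K5, crate M1, crate R2, crate R5 | the upper station: crate K1, crate K4, crate M3, crate R3]
6. Keeper goes back to the lower station with crate M3.  [the lower station: crate K3, crate K5, crate M1, crate M3, crate R2, crate R5 | the upper station: crate K1, crate K4, crate R3]
7. Keeper goes to the upper station with crate M3 and crate R5.  [the lower station: crate K3, crate K5, crate M1, crate R2 | the upper station: crate K1, crate K4, crate M3, crate R3, crate R5]
8. Keeper goes back to the lower station with crate M3.  [the lower station: crate K3, crate K5, crate M1, crate M3, crate R2 | the upper station: crate K1, crate K4, crate R3, crate R5]
9. Keeper goes to the upper station with crate M1 and crate M3.  [the lower station: crate K3, crate K5, crate R2 | the upper station: crate K1, crate K4, crate M1, crate M3, crate R3, crate R5]
10. Keeper goes back to the lower station with crate M3.  [the lower station: crate K3, crate K5, crate M3, crate R2 | the upper station: crate K1, crate K4, crate M1, crate R3, crate R5]
11. Keeper goes to the upper station with crate K5 and crate M3.  [the lower station: crate K3, crate R2 | the upper station: crate K1, crate K4, crate K5, crate M1, crate M3, crate R3, crate R5]
12. Keeper goes back to the lower station with crate M3.  [the lower station: crate K3, crate M3, crate R2 | the upper station: crate K1, crate K4, crate K5, crate M1, crate R3, crate R5]
13. Keeper goes to the upper station with crate M3 and crate R2.  [the lower station: crate K3 | the upper station: crate K1, crate K4, crate K5, crate M1, crate M3, crate R2, crate R3, crate R5]
14. Keeper goes back to the lower station with crate M3.  [the lower station: crate K3, crate M3 | the upper station: crate K1, crate K4, crate K5, crate M1, crate R2, crate R3, crate R5]
15. Keeper goes to the upper station with crate K3 and crate M3.  [the lower station: — | the upper station: crate K1, crate K3, crate K4, crate K5, crate M1, crate M3, crate R2, crate R3, crate R5]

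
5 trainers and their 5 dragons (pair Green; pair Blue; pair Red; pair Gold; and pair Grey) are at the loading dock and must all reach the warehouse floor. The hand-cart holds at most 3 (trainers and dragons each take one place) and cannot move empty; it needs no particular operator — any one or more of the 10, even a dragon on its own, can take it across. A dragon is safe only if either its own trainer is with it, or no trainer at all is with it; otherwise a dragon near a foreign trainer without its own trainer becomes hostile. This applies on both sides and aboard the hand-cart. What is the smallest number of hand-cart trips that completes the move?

11

Counting alone: each trip to the warehouse floor takes at most 3 across and each return brings at least 1 back, so after t trips out (and t−1 returns) at most 3t − (t−1) of the 10 are across; that first reaches 10 at t = 5, so at least 9 crossings are needed.
The safety rule pushes this higher. Following every safe sequence of crossings, the most of the 10 that can be at the warehouse floor as the hand-cart arrives there on crossing 9 is 9 — never all 10.
So no plan with fewer than 11 crossings exists, and this one achieves 11:
1. dragon Green and trainer Green cross → the warehouse floor.
2. trainer Green crosses ← the loading dock.
3. dragon Blue, dragon Gold, and dragon Red cross → the warehouse floor.
4. dragon Green crosses ← the loading dock.
5. trainer Blue, trainer Gold, and trainer Red cross → the warehouse floor.
6. dragon Blue and trainer Blue cross ← the loading dock.
7. trainer Blue, trainer Green, and trainer Grey cross → the warehouse floor.
8. dragon Red crosses ← the loading dock.
9. dragon Blue and dragon Green cross → the warehouse floor.
10. dragon Green crosses ← the loading dock.
11. dragon Green, dragon Grey, and dragon Red cross → the warehouse floor.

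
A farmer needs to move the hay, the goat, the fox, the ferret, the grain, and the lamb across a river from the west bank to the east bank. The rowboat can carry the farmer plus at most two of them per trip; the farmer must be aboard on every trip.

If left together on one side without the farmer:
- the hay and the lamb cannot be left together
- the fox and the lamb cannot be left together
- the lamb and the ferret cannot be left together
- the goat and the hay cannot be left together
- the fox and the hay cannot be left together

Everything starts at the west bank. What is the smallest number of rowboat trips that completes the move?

Counting alone: the farmer can take at most 2 across per trip to the east bank, so moving all 6 needs at least 3 loaded trips out, with a return between consecutive ones — at least 5 crossings.
The safety rule pushes this higher. Following every safe sequence of crossings, the most of the 6 that can be at the east bank as the rowboat arrives there on crossings 5, 7 is 4, 5 respectively — never all 6.
So no plan with fewer than 9 crossings exists, and this one achieves 9:
1. Farmer goes to the east bank with the hay and the lamb.
2. Farmer goes back to the west bank with the hay.
3. Farmer goes to the east bank with the goat and the hay.
4. Farmer goes back to the west bank with the hay.
5. Farmer goes to the east bank with the grain and the hay.
6. Farmer goes back to the west bank with the hay.
7. Farmer goes to the east bank with the ferret and the fox.
8. Farmer goes back to the west bank with the lamb.
9. Farmer goes to the east bank with the hay and the lamb.

9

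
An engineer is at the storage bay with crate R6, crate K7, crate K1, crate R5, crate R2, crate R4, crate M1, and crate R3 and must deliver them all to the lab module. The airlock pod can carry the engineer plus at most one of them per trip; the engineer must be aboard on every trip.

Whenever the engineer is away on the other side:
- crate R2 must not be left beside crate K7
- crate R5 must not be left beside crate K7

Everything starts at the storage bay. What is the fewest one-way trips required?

17

Counting alone: the engineer can take at most 1 across per trip to the lab module, so moving all 8 needs at least 8 loaded trips out, with a return between consecutive ones — at least 15 crossings.
The safety rule pushes this higher. Following every safe sequence of crossings, the most of the 8 that can be at the lab module as the airlock pod arrives there on crossing 15 is 7 — never all 8.
So no plan with fewer than 17 crossings exists, and this one achieves 17:
1. Engineer goes to the lab module with crate K7.  [the storage bay: crate K1, crate M1, crate R2, crate R3, crate R4, crate R5, crate R6 | the lab module: crate K7]
2. Engineer goes back to the storage bay alone.  [the storage bay: crate K1, crate M1, crate R2, crate R3, crate R4, crate R5, crate R6 | the lab module: crate K7]
3. Engineer goes to the lab module with crate R6.  [the storage bay: crate K1, crate M1, crate R2, crate R3, crate R4, crate R5 | the lab module: crate K7, crate R6]
4. Engineer goes back to the storage bay alone.  [the storage bay: crate K1, crate M1, crate R2, crate R3, crate R4, crate R5 | the lab module: crate K7, crate R6]
5. Engineer goes to the lab module with crate K1.  [the storage bay: crate M1, crate R2, crate R3, crate R4, crate R5 | the lab module: crate K1, crate K7, crate R6]
6. Engineer goes back to the storage bay alone.  [the storage bay: crate M1, crate R2, crate R3, crate R4, crate R5 | the lab module: crate K1, crate K7, crate R6]
7. Engineer goes to the lab module with crate R5.  [the storage bay: crate M1, crate R2, crate R3, crate R4 | the lab module: crate K1, crate K7, crate R5, crate R6]
8. Engineer goes back to the storage bay with crate K7.  [the storage bay: crate K7, crate M1, crate R2, crate R3, crate R4 | the lab module: crate K1, crate R5, crate R6]
9. Engineer goes to the lab module with crate R2.  [the storage bay: crate K7, crate M1, crate R3, crate R4 | the lab module: crate K1, crate R2, crate R5, crate R6]
10. Engineer goes back to the storage bay alone.  [the storage bay: crate K7, crate M1, crate R3, crate R4 | the lab module: crate K1, crate R2, crate R5, crate R6]
11. Engineer goes to the lab module with crate R4.  [the storage bay: crate K7, crate M1, crate R3 | the lab module: crate K1, crate R2, crate R4, crate R5, crate R6]
12. Engineer goes back to the storage bay alone.  [the storage bay: crate K7, crate M1, crate R3 | the lab module: crate K1, crate R2, crate R4, crate R5, crate R6]
13. Engineer goes to the lab module with crate M1.  [the storage bay: crate K7, crate R3 | the lab module: crate K1, crate M1, crate R2, crate R4, crate R5, crate R6]
14. Engineer goes back to the storage bay alone.  [the storage bay: crate K7, crate R3 | the lab module: crate K1, crate M1, crate R2, crate R4, crate R5, crate R6]
15. Engineer goes to the lab module with crate R3.  [the storage bay: crate K7 | the lab module: crate K1, crate M1, crate R2, crate R3, crate R4, crate R5, crate R6]
16. Engineer goes back to the storage bay alone.  [the storage bay: crate K7 | the lab module: crate K1, crate M1, crate R2, crate R3, crate R4, crate R5, crate R6]
17. Engineer goes to the lab module with crate K7.  [the storage bay: — | the lab module: crate K1, crate K7, crate M1, crate R2, crate R3, crate R4, crate R5, crate R6]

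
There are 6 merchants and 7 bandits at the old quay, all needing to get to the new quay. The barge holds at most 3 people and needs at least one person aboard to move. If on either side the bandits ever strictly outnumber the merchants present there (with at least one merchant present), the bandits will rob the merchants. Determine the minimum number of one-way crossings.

impossible

The bandits already outnumber the merchants at the old quay before anyone moves, so the starting position itself is disallowed.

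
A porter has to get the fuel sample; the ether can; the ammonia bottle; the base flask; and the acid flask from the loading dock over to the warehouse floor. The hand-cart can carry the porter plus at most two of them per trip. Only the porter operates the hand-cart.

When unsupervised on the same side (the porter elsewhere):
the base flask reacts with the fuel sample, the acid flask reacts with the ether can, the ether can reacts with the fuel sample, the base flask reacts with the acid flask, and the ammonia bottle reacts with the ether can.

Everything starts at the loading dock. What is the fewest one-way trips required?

Counting alone: the porter can take at most 2 across per trip to the warehouse floor, so moving all 5 needs at least 3 loaded trips out, with a return between consecutive ones — at least 5 crossings.
The safety rule pushes this higher. Following every safe sequence of crossings, the most of the 5 that can be at the warehouse floor as the hand-cart arrives there on crossing 5 is 4 — never all 5.
So no plan with fewer than 7 crossings exists, and this one achieves 7:
1. Porter goes to the warehouse floor with the base flask and the ether can.
2. Porter goes back to the loading dock alone.
3. Porter goes to the warehouse floor with the fuel sample.
4. Porter goes back to the loading dock with the base flask and the ether can.
5. Porter goes to the warehouse floor with the acid flask and the ammonia bottle.
6. Porter goes back to the loading dock alone.
7. Porter goes to the warehouse floor with the base flask and the ether can.

7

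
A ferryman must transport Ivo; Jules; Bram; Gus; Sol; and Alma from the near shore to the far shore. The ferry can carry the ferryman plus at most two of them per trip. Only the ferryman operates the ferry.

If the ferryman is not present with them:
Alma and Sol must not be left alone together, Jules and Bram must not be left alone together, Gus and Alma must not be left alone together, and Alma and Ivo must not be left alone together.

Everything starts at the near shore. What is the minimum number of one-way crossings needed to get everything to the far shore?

7

Counting alone: the ferryman can take at most 2 across per trip to the far shore, so moving all 6 needs at least 3 loaded trips out, with a return between consecutive ones — at least 5 crossings.
The safety rule pushes this higher. Following every safe sequence of crossings, the most of the 6 that can be at the far shore as the ferry arrives there on crossing 5 is 5 — never all 6.
So no plan with fewer than 7 crossings exists, and this one achieves 7:
1. Ferryman goes to the far shore with Alma and Jules.
2. Ferryman goes back to the near shore alone.
3. Ferryman goes to the far shore with Ivo.
4. Ferryman goes back to the near shore with Alma.
5. Ferryman goes to the far shore with Gus and Sol.
6. Ferryman goes back to the near shore alone.
7. Ferryman goes to the far shore with Alma and Bram.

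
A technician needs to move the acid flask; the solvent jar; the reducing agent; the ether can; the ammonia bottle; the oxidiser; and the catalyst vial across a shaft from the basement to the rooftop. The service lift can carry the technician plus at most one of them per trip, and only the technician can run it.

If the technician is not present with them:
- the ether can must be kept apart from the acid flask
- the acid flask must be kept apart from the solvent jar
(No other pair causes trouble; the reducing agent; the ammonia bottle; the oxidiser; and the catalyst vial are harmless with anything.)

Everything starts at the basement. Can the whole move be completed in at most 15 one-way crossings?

Yes — this plan uses 15 crossings (≤ 15):
1. Technician goes to the rooftop with the acid flask.
2. Technician goes back to the basement alone.
3. Technician goes to the rooftop with the solvent jar.
4. Technician goes back to the basement with the acid flask.
5. Technician goes to the rooftop with the ether can.
6. Technician goes back to the basement alone.
7. Technician goes to the rooftop with the reducing agent.
8. Technician goes back to the basement alone.
9. Technician goes to the rooftop with the ammonia bottle.
10. Technician goes back to the basement alone.
11. Technician goes to the rooftop with the oxidiser.
12. Technician goes back to the basement alone.
13. Technician goes to the rooftop with the catalyst vial.
14. Technician goes back to the basement alone.
15. Technician goes to the rooftop with the acid flask.

Yes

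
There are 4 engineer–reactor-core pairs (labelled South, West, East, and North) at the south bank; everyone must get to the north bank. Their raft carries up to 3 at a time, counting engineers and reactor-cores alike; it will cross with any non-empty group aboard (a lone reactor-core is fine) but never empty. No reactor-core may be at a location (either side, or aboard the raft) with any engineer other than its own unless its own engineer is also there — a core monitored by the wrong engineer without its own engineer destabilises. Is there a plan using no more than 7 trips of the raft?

No

Counting alone: each trip to the north bank takes at most 3 across and each return brings at least 1 back, so after t trips out (and t−1 returns) at most 3t − (t−1) of the 8 are across; that first reaches 8 at t = 4, so at least 7 crossings are needed.
The safety rule pushes this higher. Following every safe sequence of crossings, the most of the 8 that can be at the north bank as the raft arrives there on crossing 7 is 7 — never all 8.
So the move cannot be finished within 7 crossings. (The shortest complete plan takes 9:)
1. engineer South and reactor-core South cross → the north bank.
2. engineer South crosses ← the south bank.
3. engineer South, engineer West, and reactor-core West cross → the north bank.
4. engineer South and reactor-core South cross ← the south bank.
5. engineer East, engineer North, and engineer South cross → the north bank.
6. reactor-core West crosses ← the south bank.
7. reactor-core South and reactor-core West cross → the north bank.
8. reactor-core South crosses ← the south bank.
9. reactor-core East, reactor-core North, and reactor-core South cross → the north bank.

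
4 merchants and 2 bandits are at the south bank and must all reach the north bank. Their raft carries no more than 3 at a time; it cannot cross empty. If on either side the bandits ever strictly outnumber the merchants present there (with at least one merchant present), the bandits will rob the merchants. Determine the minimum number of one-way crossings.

5

Counting alone: each trip to the north bank takes at most 3 across and each return brings at least 1 back, so after t trips out (and t−1 returns) at most 3t − (t−1) of the 6 are across; that first reaches 6 at t = 3, so at least 5 crossings are needed.
The plan below uses exactly 5 crossings, so it is optimal:
1. 2 bandits → the north bank.  (the south bank: 4M 0B; the north bank: 0M 2B)
2. 1 bandit ← the south bank.  (the south bank: 4M 1B; the north bank: 0M 1B)
3. 2 merchants and 1 bandit → the north bank.  (the south bank: 2M 0B; the north bank: 2M 2B)
4. 1 bandit ← the south bank.  (the south bank: 2M 1B; the north bank: 2M 1B)
5. 2 merchants and 1 bandit → the north bank.  (the south bank: 0M 0B; the north bank: 4M 2B)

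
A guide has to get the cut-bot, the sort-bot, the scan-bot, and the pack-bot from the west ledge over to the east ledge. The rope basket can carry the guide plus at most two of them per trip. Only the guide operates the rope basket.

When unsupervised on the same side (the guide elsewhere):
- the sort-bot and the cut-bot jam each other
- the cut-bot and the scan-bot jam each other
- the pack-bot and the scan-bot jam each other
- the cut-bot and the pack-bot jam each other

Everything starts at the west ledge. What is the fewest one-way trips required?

Counting alone: the guide can take at most 2 across per trip to the east ledge, so moving all 4 needs at least 2 loaded trips out, with a return between consecutive ones — at least 3 crossings.
The safety rule pushes this higher. Following every safe sequence of crossings, the most of the 4 that can be at the east ledge as the rope basket arrives there on crossing 3 is 3 — never all 4.
So no plan with fewer than 5 crossings exists, and this one achieves 5:
1. Guide goes to the east ledge with the cut-bot and the scan-bot.
2. Guide goes back to the west ledge with the cut-bot.
3. Guide goes to the east ledge with the cut-bot and the sort-bot.
4. Guide goes back to the west ledge with the cut-bot.
5. Guide goes to the east ledge with the cut-bot and the pack-bot.

5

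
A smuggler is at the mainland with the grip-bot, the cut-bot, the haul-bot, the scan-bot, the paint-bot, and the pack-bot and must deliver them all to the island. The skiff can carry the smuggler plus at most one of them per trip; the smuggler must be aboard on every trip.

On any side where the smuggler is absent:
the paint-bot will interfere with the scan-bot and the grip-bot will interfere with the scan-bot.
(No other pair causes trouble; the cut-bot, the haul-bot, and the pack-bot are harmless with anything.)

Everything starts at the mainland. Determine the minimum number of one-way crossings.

Counting alone: the smuggler can take at most 1 across per trip to the island, so moving all 6 needs at least 6 loaded trips out, with a return between consecutive ones — at least 11 crossings.
The safety rule pushes this higher. Following every safe sequence of crossings, the most of the 6 that can be at the island as the skiff arrives there on crossing 11 is 5 — never all 6.
So no plan with fewer than 13 crossings exists, and this one achieves 13:
1. Smuggler goes to the island with the scan-bot.  [the mainland: the cut-bot, the grip-bot, the haul-bot, the pack-bot, the paint-bot | the island: the scan-bot]
2. Smuggler goes back to the mainland alone.  [the mainland: the cut-bot, the grip-bot, the haul-bot, the pack-bot, the paint-bot | the island: the scan-bot]
3. Smuggler goes to the island with the grip-bot.  [the mainland: the cut-bot, the haul-bot, the pack-bot, the paint-bot | the island: the grip-bot, the scan-bot]
4. Smuggler goes back to the mainland with the scan-bot.  [the mainland: the cut-bot, the haul-bot, the pack-bot, the paint-bot, the scan-bot | the island: the grip-bot]
5. Smuggler goes to the island with the paint-bot.  [the mainland: the cut-bot, the haul-bot, the pack-bot, the scan-bot | the island: the grip-bot, the paint-bot]
6. Smuggler goes back to the mainland alone.  [the mainland: the cut-bot, the haul-bot, the pack-bot, the scan-bot | the island: the grip-bot, the paint-bot]
7. Smuggler goes to the island with the cut-bot.  [the mainland: the haul-bot, the pack-bot, the scan-bot | the island: the cut-bot, the grip-bot, the paint-bot]
8. Smuggler goes back to the mainland alone.  [the mainland: the haul-bot, the pack-bot, the scan-bot | the island: the cut-bot, the grip-bot, the paint-bot]
9. Smuggler goes to the island with the haul-bot.  [the mainland: the pack-bot, the scan-bot | the island: the cut-bot, the grip-bot, the haul-bot, the paint-bot]
10. Smuggler goes back to the mainland alone.  [the mainland: the pack-bot, the scan-bot | the island: the cut-bot, the grip-bot, the haul-bot, the paint-bot]
11. Smuggler goes to the island with the pack-bot.  [the mainland: the scan-bot | the island: the cut-bot, the grip-bot, the haul-bot, the pack-bot, the paint-bot]
12. Smuggler goes back to the mainland alone.  [the mainland: the scan-bot | the island: the cut-bot, the grip-bot, the haul-bot, the pack-bot, the paint-bot]
13. Smuggler goes to the island with the scan-bot.  [the mainland: — | the island: the cut-bot, the grip-bot, the haul-bot, the pack-bot, the paint-bot, the scan-bot]

13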